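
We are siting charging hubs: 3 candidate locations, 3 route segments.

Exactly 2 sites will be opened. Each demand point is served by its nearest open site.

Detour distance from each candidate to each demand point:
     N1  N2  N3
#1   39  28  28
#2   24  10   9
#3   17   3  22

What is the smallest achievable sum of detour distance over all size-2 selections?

Open {#2, #3}.
  N1→#3 17, N2→#3 3, N3→#2 9  ⇒ total 29.
Compare {#1, #3}: total 42.
Compare {#1, #2}: total 43.

29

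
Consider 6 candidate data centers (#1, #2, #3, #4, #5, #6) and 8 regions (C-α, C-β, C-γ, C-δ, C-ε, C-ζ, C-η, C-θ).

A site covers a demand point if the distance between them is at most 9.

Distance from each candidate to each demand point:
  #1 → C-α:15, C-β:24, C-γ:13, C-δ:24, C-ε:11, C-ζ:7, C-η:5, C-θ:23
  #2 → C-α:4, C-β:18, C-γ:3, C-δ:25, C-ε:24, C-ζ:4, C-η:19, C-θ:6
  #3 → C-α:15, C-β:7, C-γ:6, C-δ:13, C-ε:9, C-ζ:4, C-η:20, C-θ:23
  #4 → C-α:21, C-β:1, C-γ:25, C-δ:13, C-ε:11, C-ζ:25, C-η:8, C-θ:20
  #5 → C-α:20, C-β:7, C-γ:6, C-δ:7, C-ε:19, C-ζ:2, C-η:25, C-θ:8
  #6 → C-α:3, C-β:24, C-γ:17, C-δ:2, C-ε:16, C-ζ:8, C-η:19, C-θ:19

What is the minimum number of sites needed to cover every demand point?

Coverage sets (demand points within 9 of each site):
  #1: {C-ζ, C-η}
  #2: {C-α, C-γ, C-ζ, C-θ}
  #3: {C-β, C-γ, C-ε, C-ζ}
  #4: {C-β, C-η}
  #5: {C-β, C-γ, C-δ, C-ζ, C-θ}
  #6: {C-α, C-δ, C-ζ}
No 3 sites suffice: every size-3 union leaves at least one demand point uncovered.
But {#1, #2, #3, #5} covers everything, so the minimum is 4.

4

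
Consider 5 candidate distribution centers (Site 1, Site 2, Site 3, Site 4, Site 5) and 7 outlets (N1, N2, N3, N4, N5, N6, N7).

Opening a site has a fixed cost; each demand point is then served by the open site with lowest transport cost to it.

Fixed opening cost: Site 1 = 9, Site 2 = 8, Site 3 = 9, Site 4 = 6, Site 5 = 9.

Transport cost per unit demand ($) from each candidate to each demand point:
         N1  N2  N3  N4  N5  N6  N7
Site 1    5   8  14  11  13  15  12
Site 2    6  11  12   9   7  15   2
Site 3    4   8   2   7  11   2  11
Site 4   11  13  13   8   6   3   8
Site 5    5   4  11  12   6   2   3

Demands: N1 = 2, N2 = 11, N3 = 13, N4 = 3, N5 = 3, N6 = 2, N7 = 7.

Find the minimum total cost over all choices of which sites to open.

Open {Site 3, Site 5}: assign each demand point to its cheapest open site.
  N1→Site 3 2×4=8, N2→Site 5 11×4=44, N3→Site 3 13×2=26, N4→Site 3 3×7=21, N5→Site 5 3×6=18, N6→Site 3 2×2=4, N7→Site 5 7×3=21
  transport cost 142, fixed 18 → total 160.
Compare {Site 2, Site 3, Site 5}: transport cost 135 + fixed 26 = 161.
Compare {Site 3, Site 4, Site 5}: transport cost 142 + fixed 24 = 166.
Compare {Site 2, Site 3, Site 4, Site 5}: transport cost 135 + fixed 32 = 167.
All other subsets cost ≥ 161. Minimum total cost: 160.

160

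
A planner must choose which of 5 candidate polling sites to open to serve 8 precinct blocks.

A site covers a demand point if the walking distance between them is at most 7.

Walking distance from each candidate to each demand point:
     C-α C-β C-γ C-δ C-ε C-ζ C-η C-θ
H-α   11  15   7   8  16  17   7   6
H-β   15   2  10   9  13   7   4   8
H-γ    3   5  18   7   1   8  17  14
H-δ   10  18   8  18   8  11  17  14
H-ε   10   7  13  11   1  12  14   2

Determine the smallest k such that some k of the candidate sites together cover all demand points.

3

Coverage sets (demand points within 7 of each site):
  H-α: {C-γ, C-η, C-θ}
  H-β: {C-β, C-ζ, C-η}
  H-γ: {C-α, C-β, C-δ, C-ε}
  H-δ: {}
  H-ε: {C-β, C-ε, C-θ}
No 2 sites suffice: every size-2 union leaves at least one demand point uncovered.
But {H-α, H-β, H-γ} covers everything, so the minimum is 3.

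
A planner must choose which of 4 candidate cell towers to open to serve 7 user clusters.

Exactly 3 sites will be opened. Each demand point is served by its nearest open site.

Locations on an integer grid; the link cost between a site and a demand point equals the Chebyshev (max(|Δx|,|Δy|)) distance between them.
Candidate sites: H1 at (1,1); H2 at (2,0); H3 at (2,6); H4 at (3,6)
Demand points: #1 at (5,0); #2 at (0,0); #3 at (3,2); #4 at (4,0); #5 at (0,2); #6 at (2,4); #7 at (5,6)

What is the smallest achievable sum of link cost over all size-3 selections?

13

Open {H1, H2, H4}.
  #1→H2 3, #2→H1 1, #3→H1 2, #4→H2 2, #5→H1 1, #6→H4 2, #7→H4 2  ⇒ total 13.
Compare {H1, H2, H3}: total 14.
Compare {H1, H3, H4}: total 15.
No size-3 selection does better; minimum is 13.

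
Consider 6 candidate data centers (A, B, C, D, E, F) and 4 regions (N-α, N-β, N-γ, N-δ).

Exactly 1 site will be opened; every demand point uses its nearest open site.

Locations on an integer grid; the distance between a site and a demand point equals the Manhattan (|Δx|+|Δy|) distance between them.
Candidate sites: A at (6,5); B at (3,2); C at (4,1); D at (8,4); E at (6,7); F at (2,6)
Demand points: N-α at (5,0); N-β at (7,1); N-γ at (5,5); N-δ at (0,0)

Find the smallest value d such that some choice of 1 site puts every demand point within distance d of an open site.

Open {B}.
  Farthest demand point is N-β at distance 5 (to B); all others are ≤ 5.
With {C} the worst case is 5.
With {F} the worst case is 10.
No size-1 selection achieves below 5.

5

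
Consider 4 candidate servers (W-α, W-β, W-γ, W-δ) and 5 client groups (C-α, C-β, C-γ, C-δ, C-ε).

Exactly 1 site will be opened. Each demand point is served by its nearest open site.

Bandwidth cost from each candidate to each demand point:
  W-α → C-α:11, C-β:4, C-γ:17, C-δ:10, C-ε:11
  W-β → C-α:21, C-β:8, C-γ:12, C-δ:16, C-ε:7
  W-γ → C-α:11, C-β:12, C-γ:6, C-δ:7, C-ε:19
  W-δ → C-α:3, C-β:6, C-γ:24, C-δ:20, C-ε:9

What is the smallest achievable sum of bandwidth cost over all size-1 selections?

Open {W-α}.
  C-α→W-α 11, C-β→W-α 4, C-γ→W-α 17, C-δ→W-α 10, C-ε→W-α 11  ⇒ total 53.
Compare {W-γ}: total 55.
Compare {W-δ}: total 62.
No size-1 selection does better; minimum is 53.

53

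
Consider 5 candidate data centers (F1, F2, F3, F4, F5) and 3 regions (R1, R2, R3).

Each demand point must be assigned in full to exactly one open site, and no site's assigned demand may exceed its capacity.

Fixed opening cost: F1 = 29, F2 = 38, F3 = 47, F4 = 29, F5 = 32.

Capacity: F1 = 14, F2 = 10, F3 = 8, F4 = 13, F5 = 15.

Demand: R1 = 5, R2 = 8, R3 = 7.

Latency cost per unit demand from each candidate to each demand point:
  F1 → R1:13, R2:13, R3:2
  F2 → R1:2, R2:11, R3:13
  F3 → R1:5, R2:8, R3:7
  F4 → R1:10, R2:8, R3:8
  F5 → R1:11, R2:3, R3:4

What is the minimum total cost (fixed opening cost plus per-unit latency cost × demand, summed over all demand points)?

132

Open {F2, F5}; cheapest assignment that respects the capacities:
  F2 (cap 10, load 5): R1 — cost 5×2 = 10
  F5 (cap 15, load 15): R2, R3 — cost 8×3 + 7×4 = 52
  Shipping 62, fixed 70 → total 132.
  Any other capacity-feasible assignment to {F2, F5} ships for at least 62.
Compare {F1, F2, F5}: its best feasible assignment gives total 147.
Compare {F1, F5}: its best feasible assignment gives total 154.
Every other set of open sites that can feasibly serve all demand totals ≥ 147 even under its best assignment. Minimum: 132.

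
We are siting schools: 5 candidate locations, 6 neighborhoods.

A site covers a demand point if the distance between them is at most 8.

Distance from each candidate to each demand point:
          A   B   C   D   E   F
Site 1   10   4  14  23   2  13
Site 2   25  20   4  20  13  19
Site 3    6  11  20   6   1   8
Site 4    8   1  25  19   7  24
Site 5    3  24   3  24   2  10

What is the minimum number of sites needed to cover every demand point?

3

Coverage sets (demand points within 8 of each site):
  Site 1: {B, E}
  Site 2: {C}
  Site 3: {A, D, E, F}
  Site 4: {A, B, E}
  Site 5: {A, C, E}
No 2 sites suffice: every size-2 union leaves at least one demand point uncovered.
But {Site 1, Site 2, Site 3} covers everything, so the minimum is 3.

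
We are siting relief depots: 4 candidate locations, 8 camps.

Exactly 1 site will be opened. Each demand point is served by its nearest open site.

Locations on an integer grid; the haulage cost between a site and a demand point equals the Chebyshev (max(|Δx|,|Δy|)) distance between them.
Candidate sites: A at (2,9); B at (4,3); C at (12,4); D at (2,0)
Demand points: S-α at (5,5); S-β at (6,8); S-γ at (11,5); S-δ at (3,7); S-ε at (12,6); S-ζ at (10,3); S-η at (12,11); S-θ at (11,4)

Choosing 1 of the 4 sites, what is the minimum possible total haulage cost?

Open {C}.
  S-α→C 7, S-β→C 6, S-γ→C 1, S-δ→C 9, S-ε→C 2, S-ζ→C 2, S-η→C 7, S-θ→C 1  ⇒ total 35.
Compare {B}: total 47.
Compare {A}: total 56.
No size-1 selection does better; minimum is 35.

35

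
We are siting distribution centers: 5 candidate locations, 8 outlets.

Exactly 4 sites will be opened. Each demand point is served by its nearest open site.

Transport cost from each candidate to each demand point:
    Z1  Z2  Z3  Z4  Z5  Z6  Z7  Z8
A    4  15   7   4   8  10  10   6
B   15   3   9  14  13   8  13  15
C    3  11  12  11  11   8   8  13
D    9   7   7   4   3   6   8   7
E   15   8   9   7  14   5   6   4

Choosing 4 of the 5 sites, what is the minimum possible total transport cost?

35

Open {B, C, D, E}.
  Z1→C 3, Z2→B 3, Z3→D 7, Z4→D 4, Z5→D 3, Z6→E 5, Z7→E 6, Z8→E 4  ⇒ total 35.
Compare {A, B, D, E}: total 36.
Compare {A, C, D, E}: total 39.
No size-4 selection does better; minimum is 35.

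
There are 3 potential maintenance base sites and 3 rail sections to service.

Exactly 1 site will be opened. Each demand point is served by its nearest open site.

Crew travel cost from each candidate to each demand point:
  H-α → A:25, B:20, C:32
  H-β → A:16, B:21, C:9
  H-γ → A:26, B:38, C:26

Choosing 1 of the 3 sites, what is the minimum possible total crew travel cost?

46

Open {H-β}.
  A→H-β 16, B→H-β 21, C→H-β 9  ⇒ total 46.
Compare {H-α}: total 77.
Compare {H-γ}: total 90.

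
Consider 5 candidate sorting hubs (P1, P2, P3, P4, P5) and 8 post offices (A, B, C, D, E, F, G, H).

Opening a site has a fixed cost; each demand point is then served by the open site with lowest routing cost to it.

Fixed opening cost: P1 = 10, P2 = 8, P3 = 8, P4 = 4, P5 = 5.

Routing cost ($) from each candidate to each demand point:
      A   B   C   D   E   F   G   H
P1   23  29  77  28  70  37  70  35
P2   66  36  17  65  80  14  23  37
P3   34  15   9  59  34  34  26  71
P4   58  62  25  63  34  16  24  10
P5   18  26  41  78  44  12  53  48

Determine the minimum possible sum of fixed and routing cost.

Open {P1, P3, P4, P5}: assign each demand point to its cheapest open site.
  A→P5 18, B→P3 15, C→P3 9, D→P1 28, E→P3 34, F→P5 12, G→P4 24, H→P4 10
  routing cost 150, fixed 27 → total 177.
Compare {P1, P3, P4}: routing cost 159 + fixed 22 = 181.
Compare {P1, P2, P3, P4, P5}: routing cost 149 + fixed 35 = 184.
Compare {P1, P2, P3, P4}: routing cost 156 + fixed 30 = 186.
All other subsets cost ≥ 181. Minimum total cost: 177.

177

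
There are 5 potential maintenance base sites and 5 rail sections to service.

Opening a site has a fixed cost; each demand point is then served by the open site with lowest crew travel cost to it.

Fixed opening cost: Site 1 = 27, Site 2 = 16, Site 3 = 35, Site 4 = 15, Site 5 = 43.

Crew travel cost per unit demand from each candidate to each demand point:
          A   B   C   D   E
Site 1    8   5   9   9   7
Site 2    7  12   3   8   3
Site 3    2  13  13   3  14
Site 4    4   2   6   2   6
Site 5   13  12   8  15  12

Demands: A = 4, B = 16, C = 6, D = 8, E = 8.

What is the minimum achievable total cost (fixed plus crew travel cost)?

137

Open {Site 2, Site 4}: assign each demand point to its cheapest open site.
  A→Site 4 4×4=16, B→Site 4 16×2=32, C→Site 2 6×3=18, D→Site 4 8×2=16, E→Site 2 8×3=24
  crew travel cost 106, fixed 31 → total 137.
Compare {Site 4}: crew travel cost 148 + fixed 15 = 163.
Compare {Site 1, Site 2, Site 4}: crew travel cost 106 + fixed 58 = 164.
Compare {Site 2, Site 3, Site 4}: crew travel cost 98 + fixed 66 = 164.
All other subsets cost ≥ 163. Minimum total cost: 137.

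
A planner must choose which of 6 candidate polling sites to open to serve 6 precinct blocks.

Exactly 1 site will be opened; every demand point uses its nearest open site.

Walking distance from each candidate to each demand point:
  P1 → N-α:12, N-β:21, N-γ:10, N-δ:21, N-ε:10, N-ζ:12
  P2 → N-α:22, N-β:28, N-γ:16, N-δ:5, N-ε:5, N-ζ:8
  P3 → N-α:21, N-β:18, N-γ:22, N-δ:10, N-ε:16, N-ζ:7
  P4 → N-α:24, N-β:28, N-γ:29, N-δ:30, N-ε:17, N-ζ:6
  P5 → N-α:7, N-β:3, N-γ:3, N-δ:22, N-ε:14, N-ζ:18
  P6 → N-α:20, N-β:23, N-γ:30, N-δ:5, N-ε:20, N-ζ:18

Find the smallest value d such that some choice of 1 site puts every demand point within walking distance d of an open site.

21

Open {P1}.
  Farthest demand point is N-β at walking distance 21 (to P1); all others are ≤ 21.
With {P3} the worst case is 22.
With {P5} the worst case is 22.
No size-1 selection achieves below 21.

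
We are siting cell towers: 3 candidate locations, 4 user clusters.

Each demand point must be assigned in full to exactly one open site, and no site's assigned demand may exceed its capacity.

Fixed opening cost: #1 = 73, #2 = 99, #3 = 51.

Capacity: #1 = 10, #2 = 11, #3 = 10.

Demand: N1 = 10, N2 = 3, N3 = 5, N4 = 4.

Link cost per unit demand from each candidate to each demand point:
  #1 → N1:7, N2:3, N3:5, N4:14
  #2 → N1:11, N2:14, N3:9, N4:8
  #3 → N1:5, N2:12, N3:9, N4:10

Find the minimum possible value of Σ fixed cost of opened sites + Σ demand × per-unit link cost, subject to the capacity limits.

339

Open {#1, #2, #3}; cheapest assignment that respects the capacities:
  #1 (cap 10, load 8): N2, N3 — cost 3×3 + 5×5 = 34
  #2 (cap 11, load 4): N4 — cost 4×8 = 32
  #3 (cap 10, load 10): N1 — cost 10×5 = 50
  Shipping 116, fixed 223 → total 339.
  Any other capacity-feasible assignment to {#1, #2, #3} ships for at least 116.
Total demand is 22 and no other set of sites has combined capacity ≥ 22, so {#1, #2, #3} is the only feasible choice of open sites. Minimum: 339.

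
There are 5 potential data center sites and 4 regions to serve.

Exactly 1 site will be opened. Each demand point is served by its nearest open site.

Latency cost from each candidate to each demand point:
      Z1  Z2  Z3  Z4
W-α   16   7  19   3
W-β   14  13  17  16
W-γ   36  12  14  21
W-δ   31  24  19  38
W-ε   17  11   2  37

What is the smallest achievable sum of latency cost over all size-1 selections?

Open {W-α}.
  Z1→W-α 16, Z2→W-α 7, Z3→W-α 19, Z4→W-α 3  ⇒ total 45.
Compare {W-β}: total 60.
Compare {W-ε}: total 67.
No size-1 selection does better; minimum is 45.

45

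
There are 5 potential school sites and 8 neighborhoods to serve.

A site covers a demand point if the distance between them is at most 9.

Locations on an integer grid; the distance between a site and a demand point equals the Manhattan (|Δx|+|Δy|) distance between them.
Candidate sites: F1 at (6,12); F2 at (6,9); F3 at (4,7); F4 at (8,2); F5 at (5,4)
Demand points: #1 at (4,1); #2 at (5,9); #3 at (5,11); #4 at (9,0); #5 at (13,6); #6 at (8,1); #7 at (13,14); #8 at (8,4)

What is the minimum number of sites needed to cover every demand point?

2

Coverage sets (demand points within 9 of each site):
  F1: {#2, #3, #7}
  F2: {#2, #3, #8}
  F3: {#1, #2, #3, #8}
  F4: {#1, #4, #5, #6, #8}
  F5: {#1, #2, #3, #4, #6, #8}
No single site covers all 8 demand points.
But {F1, F4} covers everything, so the minimum is 2.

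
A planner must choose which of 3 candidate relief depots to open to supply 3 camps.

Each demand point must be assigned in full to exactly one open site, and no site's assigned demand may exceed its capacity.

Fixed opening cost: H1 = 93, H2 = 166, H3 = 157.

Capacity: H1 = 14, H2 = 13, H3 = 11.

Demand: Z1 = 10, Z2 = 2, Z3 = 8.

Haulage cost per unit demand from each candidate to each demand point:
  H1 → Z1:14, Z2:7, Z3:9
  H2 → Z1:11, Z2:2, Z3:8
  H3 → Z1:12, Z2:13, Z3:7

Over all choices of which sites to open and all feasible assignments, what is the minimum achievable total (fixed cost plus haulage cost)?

445

Open {H1, H2}; cheapest assignment that respects the capacities:
  H1 (cap 14, load 8): Z3 — cost 8×9 = 72
  H2 (cap 13, load 12): Z1, Z2 — cost 10×11 + 2×2 = 114
  Shipping 186, fixed 259 → total 445.
  Any other capacity-feasible assignment to {H1, H2} ships for at least 186.
Compare {H1, H3}: its best feasible assignment gives total 456.
Compare {H2, H3}: its best feasible assignment gives total 493.
Every other set of open sites that can feasibly serve all demand totals ≥ 456 even under its best assignment. Minimum: 445.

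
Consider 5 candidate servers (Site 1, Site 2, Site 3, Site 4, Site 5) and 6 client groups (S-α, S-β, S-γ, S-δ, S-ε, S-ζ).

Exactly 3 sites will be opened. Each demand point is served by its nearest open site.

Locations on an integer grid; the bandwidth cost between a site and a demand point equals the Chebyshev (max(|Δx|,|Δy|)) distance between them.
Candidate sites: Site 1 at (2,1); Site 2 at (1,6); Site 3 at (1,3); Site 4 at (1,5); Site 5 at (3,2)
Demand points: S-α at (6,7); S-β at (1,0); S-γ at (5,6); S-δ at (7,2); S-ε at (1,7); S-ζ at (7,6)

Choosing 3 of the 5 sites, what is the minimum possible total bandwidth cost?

19

Open {Site 1, Site 2, Site 5}.
  S-α→Site 2 5, S-β→Site 1 1, S-γ→Site 2 4, S-δ→Site 5 4, S-ε→Site 2 1, S-ζ→Site 5 4  ⇒ total 19.
Compare {Site 1, Site 4, Site 5}: total 20.
Compare {Site 2, Site 3, Site 5}: total 20.
No size-3 selection does better; minimum is 19.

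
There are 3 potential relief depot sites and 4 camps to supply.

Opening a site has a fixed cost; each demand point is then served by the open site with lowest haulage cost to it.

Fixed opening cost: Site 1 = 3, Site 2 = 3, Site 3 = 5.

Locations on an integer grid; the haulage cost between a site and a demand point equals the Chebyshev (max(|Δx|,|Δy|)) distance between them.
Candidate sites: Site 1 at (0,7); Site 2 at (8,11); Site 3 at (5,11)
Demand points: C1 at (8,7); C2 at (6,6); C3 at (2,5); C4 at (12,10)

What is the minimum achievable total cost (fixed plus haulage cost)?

Open {Site 1, Site 2}: assign each demand point to its cheapest open site.
  C1→Site 2 4, C2→Site 2 5, C3→Site 1 2, C4→Site 2 4
  haulage cost 15, fixed 6 → total 21.
Compare {Site 2}: haulage cost 19 + fixed 3 = 22.
Compare {Site 1, Site 3}: haulage cost 18 + fixed 8 = 26.
Compare {Site 1, Site 2, Site 3}: haulage cost 15 + fixed 11 = 26.
All other subsets cost ≥ 22. Minimum total cost: 21.

21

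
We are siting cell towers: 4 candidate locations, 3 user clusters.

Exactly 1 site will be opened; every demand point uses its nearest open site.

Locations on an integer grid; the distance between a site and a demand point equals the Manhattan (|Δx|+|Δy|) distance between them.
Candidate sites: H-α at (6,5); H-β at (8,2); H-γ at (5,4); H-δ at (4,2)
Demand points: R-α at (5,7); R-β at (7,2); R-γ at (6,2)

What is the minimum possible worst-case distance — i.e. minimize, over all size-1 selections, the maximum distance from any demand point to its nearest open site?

Open {H-α}.
  Farthest demand point is R-β at distance 4 (to H-α); all others are ≤ 4.
With {H-γ} the worst case is 4.
With {H-δ} the worst case is 6.
No size-1 selection achieves below 4.

4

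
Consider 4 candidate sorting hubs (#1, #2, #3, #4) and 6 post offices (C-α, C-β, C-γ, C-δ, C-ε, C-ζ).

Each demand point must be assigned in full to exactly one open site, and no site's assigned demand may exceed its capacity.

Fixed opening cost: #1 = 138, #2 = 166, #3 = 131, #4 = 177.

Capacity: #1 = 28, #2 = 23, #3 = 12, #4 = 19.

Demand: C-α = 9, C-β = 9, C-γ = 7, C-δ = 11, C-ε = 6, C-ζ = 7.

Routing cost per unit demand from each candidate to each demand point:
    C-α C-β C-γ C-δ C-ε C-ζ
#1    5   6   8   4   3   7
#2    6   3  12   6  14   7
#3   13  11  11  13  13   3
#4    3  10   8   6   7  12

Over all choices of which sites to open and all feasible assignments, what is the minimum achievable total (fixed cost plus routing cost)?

571

Open {#1, #2}; cheapest assignment that respects the capacities:
  #1 (cap 28, load 26): C-α, C-δ, C-ε — cost 9×5 + 11×4 + 6×3 = 107
  #2 (cap 23, load 23): C-β, C-γ, C-ζ — cost 9×3 + 7×12 + 7×7 = 160
  Shipping 267, fixed 304 → total 571.
  Any other capacity-feasible assignment to {#1, #2} ships for at least 267.
Compare {#1, #2, #3}: its best feasible assignment gives total 655.
Compare {#1, #3, #4}: its best feasible assignment gives total 666.
Every other set of open sites that can feasibly serve all demand totals ≥ 655 even under its best assignment. Minimum: 571.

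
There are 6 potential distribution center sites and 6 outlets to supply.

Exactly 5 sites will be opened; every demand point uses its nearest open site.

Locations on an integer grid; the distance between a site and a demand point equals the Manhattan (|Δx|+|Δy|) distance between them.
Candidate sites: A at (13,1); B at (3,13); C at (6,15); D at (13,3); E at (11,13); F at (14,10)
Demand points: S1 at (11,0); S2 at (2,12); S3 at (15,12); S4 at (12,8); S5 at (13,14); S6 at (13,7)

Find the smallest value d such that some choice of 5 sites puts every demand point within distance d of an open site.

Open {A, B, C, E, F}.
  Farthest demand point is S4 at distance 4 (to F); all others are ≤ 4.
With {A, B, D, E, F} the worst case is 4.
With {A, B, C, D, F} the worst case is 5.
No size-5 selection achieves below 4.

4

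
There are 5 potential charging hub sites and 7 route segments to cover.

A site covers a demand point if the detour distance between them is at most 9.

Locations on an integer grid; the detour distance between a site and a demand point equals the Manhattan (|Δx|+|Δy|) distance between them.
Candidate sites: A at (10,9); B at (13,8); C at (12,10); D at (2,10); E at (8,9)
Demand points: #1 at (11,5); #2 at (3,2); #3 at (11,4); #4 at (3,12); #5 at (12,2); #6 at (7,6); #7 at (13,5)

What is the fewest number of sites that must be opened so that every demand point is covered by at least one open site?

2

Coverage sets (demand points within 9 of each site):
  A: {#1, #3, #5, #6, #7}
  B: {#1, #3, #5, #6, #7}
  C: {#1, #3, #5, #6, #7}
  D: {#2, #4, #6}
  E: {#1, #3, #4, #6, #7}
No single site covers all 7 demand points.
But {A, D} covers everything, so the minimum is 2.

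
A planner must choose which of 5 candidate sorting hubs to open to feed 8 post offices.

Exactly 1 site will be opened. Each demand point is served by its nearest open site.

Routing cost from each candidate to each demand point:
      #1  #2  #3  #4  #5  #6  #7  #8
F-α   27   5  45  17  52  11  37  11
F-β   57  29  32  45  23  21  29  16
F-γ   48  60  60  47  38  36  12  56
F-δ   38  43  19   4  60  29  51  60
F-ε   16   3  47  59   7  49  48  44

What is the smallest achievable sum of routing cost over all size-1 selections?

Open {F-α}.
  #1→F-α 27, #2→F-α 5, #3→F-α 45, #4→F-α 17, #5→F-α 52, #6→F-α 11, #7→F-α 37, #8→F-α 11  ⇒ total 205.
Compare {F-β}: total 252.
Compare {F-ε}: total 273.
No size-1 selection does better; minimum is 205.

205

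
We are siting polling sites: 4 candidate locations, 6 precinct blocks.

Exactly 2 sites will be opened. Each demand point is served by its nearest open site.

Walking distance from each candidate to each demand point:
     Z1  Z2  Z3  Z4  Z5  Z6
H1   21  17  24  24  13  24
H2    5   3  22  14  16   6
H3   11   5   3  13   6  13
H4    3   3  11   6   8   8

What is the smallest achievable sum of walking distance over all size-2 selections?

Open {H3, H4}.
  Z1→H4 3, Z2→H4 3, Z3→H3 3, Z4→H4 6, Z5→H3 6, Z6→H4 8  ⇒ total 29.
Compare {H2, H3}: total 36.
Compare {H2, H4}: total 37.
No size-2 selection does better; minimum is 29.

29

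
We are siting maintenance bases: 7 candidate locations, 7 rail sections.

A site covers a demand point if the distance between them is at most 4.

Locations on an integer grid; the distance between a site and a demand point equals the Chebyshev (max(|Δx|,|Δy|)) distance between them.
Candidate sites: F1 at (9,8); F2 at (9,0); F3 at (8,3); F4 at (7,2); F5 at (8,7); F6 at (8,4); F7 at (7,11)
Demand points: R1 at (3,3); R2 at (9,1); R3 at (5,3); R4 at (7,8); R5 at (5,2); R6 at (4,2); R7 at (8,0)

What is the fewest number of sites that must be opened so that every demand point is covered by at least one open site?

2

Coverage sets (demand points within 4 of each site):
  F1: {R4}
  F2: {R2, R3, R5, R7}
  F3: {R2, R3, R5, R6, R7}
  F4: {R1, R2, R3, R5, R6, R7}
  F5: {R3, R4}
  F6: {R2, R3, R4, R5, R6, R7}
  F7: {R4}
No single site covers all 7 demand points.
But {F1, F4} covers everything, so the minimum is 2.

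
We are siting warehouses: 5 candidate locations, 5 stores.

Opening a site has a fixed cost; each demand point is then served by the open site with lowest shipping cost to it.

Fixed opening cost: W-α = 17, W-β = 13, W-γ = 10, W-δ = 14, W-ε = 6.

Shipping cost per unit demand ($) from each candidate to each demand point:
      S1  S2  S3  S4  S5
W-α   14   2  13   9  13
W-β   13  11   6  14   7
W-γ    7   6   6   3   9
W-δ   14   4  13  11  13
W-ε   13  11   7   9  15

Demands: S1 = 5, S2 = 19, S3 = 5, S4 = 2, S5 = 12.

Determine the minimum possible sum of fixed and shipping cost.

233

Open {W-α, W-β, W-γ}: assign each demand point to its cheapest open site.
  S1→W-γ 5×7=35, S2→W-α 19×2=38, S3→W-β 5×6=30, S4→W-γ 2×3=6, S5→W-β 12×7=84
  shipping cost 193, fixed 40 → total 233.
Compare {W-α, W-β, W-γ, W-ε}: shipping cost 193 + fixed 46 = 239.
Compare {W-α, W-γ}: shipping cost 217 + fixed 27 = 244.
Compare {W-α, W-β, W-γ, W-δ}: shipping cost 193 + fixed 54 = 247.
All other subsets cost ≥ 239. Minimum total cost: 233.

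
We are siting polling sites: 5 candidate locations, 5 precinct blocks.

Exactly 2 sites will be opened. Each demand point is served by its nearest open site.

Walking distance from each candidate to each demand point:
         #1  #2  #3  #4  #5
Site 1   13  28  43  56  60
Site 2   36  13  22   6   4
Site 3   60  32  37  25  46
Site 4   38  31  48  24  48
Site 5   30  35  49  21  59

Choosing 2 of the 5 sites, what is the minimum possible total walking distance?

58

Open {Site 1, Site 2}.
  #1→Site 1 13, #2→Site 2 13, #3→Site 2 22, #4→Site 2 6, #5→Site 2 4  ⇒ total 58.
Compare {Site 2, Site 5}: total 75.
Compare {Site 2, Site 3}: total 81.
No size-2 selection does better; minimum is 58.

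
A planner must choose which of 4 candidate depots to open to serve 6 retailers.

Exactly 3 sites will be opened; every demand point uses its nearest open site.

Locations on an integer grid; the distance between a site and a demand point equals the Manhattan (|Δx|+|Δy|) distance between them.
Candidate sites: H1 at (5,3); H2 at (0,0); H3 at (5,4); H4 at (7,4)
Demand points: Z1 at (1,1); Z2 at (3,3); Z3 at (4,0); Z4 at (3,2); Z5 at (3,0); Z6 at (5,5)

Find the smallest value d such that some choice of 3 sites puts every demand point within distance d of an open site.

Open {H1, H2, H3}.
  Farthest demand point is Z3 at distance 4 (to H1); all others are ≤ 4.
With {H1, H2, H4} the worst case is 4.
With {H2, H3, H4} the worst case is 4.
No size-3 selection achieves below 4.

4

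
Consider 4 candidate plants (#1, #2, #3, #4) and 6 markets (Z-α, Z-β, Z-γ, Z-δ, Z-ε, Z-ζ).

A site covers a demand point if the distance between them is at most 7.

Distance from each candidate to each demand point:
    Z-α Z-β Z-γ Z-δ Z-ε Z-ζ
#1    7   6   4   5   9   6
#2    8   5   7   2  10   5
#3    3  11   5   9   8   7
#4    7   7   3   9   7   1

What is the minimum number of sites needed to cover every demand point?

2

Coverage sets (demand points within 7 of each site):
  #1: {Z-α, Z-β, Z-γ, Z-δ, Z-ζ}
  #2: {Z-β, Z-γ, Z-δ, Z-ζ}
  #3: {Z-α, Z-γ, Z-ζ}
  #4: {Z-α, Z-β, Z-γ, Z-ε, Z-ζ}
No single site covers all 6 demand points.
But {#1, #4} covers everything, so the minimum is 2.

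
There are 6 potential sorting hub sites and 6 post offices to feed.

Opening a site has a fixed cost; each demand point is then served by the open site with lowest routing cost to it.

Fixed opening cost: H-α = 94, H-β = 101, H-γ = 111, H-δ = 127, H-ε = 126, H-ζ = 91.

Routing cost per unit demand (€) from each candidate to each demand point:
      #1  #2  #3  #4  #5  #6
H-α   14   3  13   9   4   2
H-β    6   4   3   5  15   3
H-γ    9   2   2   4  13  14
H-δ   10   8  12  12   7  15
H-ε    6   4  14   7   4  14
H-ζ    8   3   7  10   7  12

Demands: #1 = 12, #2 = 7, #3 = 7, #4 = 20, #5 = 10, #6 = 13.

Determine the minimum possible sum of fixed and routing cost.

475

Open {H-α, H-β}: assign each demand point to its cheapest open site.
  #1→H-β 12×6=72, #2→H-α 7×3=21, #3→H-β 7×3=21, #4→H-β 20×5=100, #5→H-α 10×4=40, #6→H-α 13×2=26
  routing cost 280, fixed 195 → total 475.
Compare {H-α, H-γ}: routing cost 282 + fixed 205 = 487.
Compare {H-β}: routing cost 410 + fixed 101 = 511.
Compare {H-β, H-ζ}: routing cost 323 + fixed 192 = 515.
All other subsets cost ≥ 487. Minimum total cost: 475.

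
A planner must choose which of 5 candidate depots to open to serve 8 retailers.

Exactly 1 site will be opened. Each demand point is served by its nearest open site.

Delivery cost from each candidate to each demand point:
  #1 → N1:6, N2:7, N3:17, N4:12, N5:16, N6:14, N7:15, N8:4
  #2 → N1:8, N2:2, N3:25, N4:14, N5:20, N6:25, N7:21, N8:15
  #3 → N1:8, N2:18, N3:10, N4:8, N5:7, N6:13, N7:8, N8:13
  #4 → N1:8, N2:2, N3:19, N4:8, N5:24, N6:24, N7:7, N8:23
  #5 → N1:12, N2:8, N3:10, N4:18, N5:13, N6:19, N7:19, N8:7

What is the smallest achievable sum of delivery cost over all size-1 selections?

Open {#3}.
  N1→#3 8, N2→#3 18, N3→#3 10, N4→#3 8, N5→#3 7, N6→#3 13, N7→#3 8, N8→#3 13  ⇒ total 85.
Compare {#1}: total 91.
Compare {#5}: total 106.
No size-1 selection does better; minimum is 85.

85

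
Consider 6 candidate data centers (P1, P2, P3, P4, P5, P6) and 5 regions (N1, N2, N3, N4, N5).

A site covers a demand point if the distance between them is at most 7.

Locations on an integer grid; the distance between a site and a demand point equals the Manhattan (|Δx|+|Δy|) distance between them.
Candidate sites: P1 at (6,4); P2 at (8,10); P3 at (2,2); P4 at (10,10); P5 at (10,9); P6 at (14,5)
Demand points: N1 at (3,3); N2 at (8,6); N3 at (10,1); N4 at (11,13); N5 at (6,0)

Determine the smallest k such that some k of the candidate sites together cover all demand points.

2

Coverage sets (demand points within 7 of each site):
  P1: {N1, N2, N3, N5}
  P2: {N2, N4}
  P3: {N1, N5}
  P4: {N2, N4}
  P5: {N2, N4}
  P6: {N2}
No single site covers all 5 demand points.
But {P1, P2} covers everything, so the minimum is 2.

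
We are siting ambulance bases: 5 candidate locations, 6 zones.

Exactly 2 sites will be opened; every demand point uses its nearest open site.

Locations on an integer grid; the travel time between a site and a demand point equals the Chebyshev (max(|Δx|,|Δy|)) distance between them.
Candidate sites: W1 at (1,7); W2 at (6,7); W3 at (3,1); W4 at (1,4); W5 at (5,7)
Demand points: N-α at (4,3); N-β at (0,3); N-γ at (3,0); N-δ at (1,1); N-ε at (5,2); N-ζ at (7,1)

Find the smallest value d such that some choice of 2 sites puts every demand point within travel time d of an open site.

4

Open {W1, W3}.
  Farthest demand point is N-ζ at travel time 4 (to W3); all others are ≤ 4.
With {W2, W3} the worst case is 4.
With {W3, W4} the worst case is 4.
No size-2 selection achieves below 4.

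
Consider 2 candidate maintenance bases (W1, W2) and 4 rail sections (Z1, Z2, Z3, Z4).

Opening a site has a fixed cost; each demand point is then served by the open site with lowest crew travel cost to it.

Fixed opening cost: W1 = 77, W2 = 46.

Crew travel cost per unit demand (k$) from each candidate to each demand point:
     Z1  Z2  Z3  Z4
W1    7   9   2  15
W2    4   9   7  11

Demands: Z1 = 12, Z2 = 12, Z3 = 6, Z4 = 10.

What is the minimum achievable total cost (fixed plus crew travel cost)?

Open {W2}: assign each demand point to its cheapest open site.
  Z1→W2 12×4=48, Z2→W2 12×9=108, Z3→W2 6×7=42, Z4→W2 10×11=110
  crew travel cost 308, fixed 46 → total 354.
Compare {W1, W2}: crew travel cost 278 + fixed 123 = 401.
Compare {W1}: crew travel cost 354 + fixed 77 = 431.

354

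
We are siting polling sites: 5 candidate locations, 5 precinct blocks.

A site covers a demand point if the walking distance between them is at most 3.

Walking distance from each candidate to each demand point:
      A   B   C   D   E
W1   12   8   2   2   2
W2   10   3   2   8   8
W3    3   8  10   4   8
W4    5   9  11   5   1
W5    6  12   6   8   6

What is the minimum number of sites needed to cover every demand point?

3

Coverage sets (demand points within 3 of each site):
  W1: {C, D, E}
  W2: {B, C}
  W3: {A}
  W4: {E}
  W5: {}
No 2 sites suffice: every size-2 union leaves at least one demand point uncovered.
But {W1, W2, W3} covers everything, so the minimum is 3.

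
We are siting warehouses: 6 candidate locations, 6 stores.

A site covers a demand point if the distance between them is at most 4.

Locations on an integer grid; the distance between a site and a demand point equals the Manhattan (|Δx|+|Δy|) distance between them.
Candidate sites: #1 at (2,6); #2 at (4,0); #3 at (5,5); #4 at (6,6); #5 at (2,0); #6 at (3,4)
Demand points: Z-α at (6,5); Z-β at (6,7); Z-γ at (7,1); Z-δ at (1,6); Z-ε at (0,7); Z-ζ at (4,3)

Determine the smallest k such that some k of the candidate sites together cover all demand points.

3

Coverage sets (demand points within 4 of each site):
  #1: {Z-δ, Z-ε}
  #2: {Z-γ, Z-ζ}
  #3: {Z-α, Z-β, Z-ζ}
  #4: {Z-α, Z-β}
  #5: {}
  #6: {Z-α, Z-δ, Z-ζ}
No 2 sites suffice: every size-2 union leaves at least one demand point uncovered.
But {#1, #2, #3} covers everything, so the minimum is 3.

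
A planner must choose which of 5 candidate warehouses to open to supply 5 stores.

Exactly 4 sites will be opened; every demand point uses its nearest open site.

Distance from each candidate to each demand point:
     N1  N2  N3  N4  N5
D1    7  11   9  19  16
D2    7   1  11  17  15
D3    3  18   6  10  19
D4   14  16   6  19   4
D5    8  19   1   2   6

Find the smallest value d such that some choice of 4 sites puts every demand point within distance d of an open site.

4

Open {D2, D3, D4, D5}.
  Farthest demand point is N5 at distance 4 (to D4); all others are ≤ 4.
With {D1, D2, D3, D5} the worst case is 6.
With {D1, D2, D4, D5} the worst case is 7.
No size-4 selection achieves below 4.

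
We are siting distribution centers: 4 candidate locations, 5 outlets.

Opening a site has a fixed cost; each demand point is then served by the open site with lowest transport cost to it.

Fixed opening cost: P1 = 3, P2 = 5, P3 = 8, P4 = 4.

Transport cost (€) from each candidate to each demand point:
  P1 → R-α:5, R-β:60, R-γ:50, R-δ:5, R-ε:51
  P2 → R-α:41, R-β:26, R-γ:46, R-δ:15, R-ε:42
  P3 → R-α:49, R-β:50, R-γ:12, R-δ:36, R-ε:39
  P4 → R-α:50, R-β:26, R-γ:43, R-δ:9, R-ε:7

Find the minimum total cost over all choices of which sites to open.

Open {P1, P3, P4}: assign each demand point to its cheapest open site.
  R-α→P1 5, R-β→P4 26, R-γ→P3 12, R-δ→P1 5, R-ε→P4 7
  transport cost 55, fixed 15 → total 70.
Compare {P1, P2, P3, P4}: transport cost 55 + fixed 20 = 75.
Compare {P1, P4}: transport cost 86 + fixed 7 = 93.
Compare {P1, P2, P4}: transport cost 86 + fixed 12 = 98.
All other subsets cost ≥ 75. Minimum total cost: 70.

70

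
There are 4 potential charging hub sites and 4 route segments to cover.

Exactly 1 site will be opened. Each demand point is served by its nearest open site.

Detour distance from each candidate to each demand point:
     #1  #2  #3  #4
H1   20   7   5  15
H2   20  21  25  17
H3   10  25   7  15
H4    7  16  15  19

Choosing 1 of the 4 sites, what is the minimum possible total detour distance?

47

Open {H1}.
  #1→H1 20, #2→H1 7, #3→H1 5, #4→H1 15  ⇒ total 47.
Compare {H3}: total 57.
Compare {H4}: total 57.
No size-1 selection does better; minimum is 47.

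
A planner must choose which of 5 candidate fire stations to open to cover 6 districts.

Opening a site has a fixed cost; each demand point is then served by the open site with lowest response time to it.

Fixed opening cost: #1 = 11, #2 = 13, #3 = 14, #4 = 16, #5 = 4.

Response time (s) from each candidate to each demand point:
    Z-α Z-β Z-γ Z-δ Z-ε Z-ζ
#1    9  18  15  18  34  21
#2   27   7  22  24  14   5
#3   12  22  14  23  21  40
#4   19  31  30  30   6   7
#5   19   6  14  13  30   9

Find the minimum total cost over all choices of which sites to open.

Open {#4, #5}: assign each demand point to its cheapest open site.
  Z-α→#4 19, Z-β→#5 6, Z-γ→#5 14, Z-δ→#5 13, Z-ε→#4 6, Z-ζ→#4 7
  response time 65, fixed 20 → total 85.
Compare {#1, #4, #5}: response time 55 + fixed 31 = 86.
Compare {#2, #5}: response time 71 + fixed 17 = 88.
Compare {#1, #2, #5}: response time 61 + fixed 28 = 89.
All other subsets cost ≥ 86. Minimum total cost: 85.

85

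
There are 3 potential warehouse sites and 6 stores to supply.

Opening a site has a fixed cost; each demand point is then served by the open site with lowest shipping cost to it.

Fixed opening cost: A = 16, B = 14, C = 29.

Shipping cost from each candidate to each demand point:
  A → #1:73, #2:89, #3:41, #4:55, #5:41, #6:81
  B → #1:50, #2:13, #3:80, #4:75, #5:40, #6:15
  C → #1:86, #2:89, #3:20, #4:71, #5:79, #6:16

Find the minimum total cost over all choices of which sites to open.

244

Open {A, B}: assign each demand point to its cheapest open site.
  #1→B 50, #2→B 13, #3→A 41, #4→A 55, #5→B 40, #6→B 15
  shipping cost 214, fixed 30 → total 244.
Compare {B, C}: shipping cost 209 + fixed 43 = 252.
Compare {A, B, C}: shipping cost 193 + fixed 59 = 252.
Compare {B}: shipping cost 273 + fixed 14 = 287.
All other subsets cost ≥ 252. Minimum total cost: 244.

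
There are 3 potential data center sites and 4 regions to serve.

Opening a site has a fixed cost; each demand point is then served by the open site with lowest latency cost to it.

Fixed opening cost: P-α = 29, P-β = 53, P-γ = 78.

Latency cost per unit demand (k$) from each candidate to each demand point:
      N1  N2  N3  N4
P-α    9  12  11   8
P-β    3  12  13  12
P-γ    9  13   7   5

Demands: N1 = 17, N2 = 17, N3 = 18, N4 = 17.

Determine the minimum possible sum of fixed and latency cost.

Open {P-β, P-γ}: assign each demand point to its cheapest open site.
  N1→P-β 17×3=51, N2→P-β 17×12=204, N3→P-γ 18×7=126, N4→P-γ 17×5=85
  latency cost 466, fixed 131 → total 597.
Compare {P-α, P-β, P-γ}: latency cost 466 + fixed 160 = 626.
Compare {P-γ}: latency cost 585 + fixed 78 = 663.
Compare {P-α, P-β}: latency cost 589 + fixed 82 = 671.
All other subsets cost ≥ 626. Minimum total cost: 597.

597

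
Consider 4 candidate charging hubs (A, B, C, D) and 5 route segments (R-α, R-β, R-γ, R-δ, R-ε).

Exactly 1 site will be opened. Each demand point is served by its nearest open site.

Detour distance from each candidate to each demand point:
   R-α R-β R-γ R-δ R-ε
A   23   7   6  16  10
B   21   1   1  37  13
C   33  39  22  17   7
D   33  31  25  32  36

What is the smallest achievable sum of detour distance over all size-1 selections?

62

Open {A}.
  R-α→A 23, R-β→A 7, R-γ→A 6, R-δ→A 16, R-ε→A 10  ⇒ total 62.
Compare {B}: total 73.
Compare {C}: total 118.
No size-1 selection does better; minimum is 62.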